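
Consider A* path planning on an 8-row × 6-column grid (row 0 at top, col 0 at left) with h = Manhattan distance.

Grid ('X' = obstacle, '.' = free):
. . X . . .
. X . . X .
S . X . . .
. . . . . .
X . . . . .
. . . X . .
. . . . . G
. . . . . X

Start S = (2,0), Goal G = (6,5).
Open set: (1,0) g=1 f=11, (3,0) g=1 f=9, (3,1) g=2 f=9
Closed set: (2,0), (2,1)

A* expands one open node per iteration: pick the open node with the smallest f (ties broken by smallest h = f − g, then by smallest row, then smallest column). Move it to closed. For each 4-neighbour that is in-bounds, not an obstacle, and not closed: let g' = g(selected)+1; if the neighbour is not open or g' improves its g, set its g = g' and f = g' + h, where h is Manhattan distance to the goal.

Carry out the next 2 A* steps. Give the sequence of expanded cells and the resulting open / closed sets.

order=[(3,1) → (3,2)]; open=[(1,0) g=1 f=11, (3,0) g=1 f=9, (3,3) g=4 f=9, (4,1) g=3 f=9, (4,2) g=4 f=9]; closed=[(2,0), (2,1), (3,1), (3,2)]

step 1: expand (3,1) (f=9, h=7) → closed; open now [(1,0) g=1 f=11, (3,0) g=1 f=9, (3,2) g=3 f=9, (4,1) g=3 f=9]
step 2: expand (3,2) (f=9, h=6) → closed; open now [(1,0) g=1 f=11, (3,0) g=1 f=9, (3,3) g=4 f=9, (4,1) g=3 f=9, (4,2) g=4 f=9]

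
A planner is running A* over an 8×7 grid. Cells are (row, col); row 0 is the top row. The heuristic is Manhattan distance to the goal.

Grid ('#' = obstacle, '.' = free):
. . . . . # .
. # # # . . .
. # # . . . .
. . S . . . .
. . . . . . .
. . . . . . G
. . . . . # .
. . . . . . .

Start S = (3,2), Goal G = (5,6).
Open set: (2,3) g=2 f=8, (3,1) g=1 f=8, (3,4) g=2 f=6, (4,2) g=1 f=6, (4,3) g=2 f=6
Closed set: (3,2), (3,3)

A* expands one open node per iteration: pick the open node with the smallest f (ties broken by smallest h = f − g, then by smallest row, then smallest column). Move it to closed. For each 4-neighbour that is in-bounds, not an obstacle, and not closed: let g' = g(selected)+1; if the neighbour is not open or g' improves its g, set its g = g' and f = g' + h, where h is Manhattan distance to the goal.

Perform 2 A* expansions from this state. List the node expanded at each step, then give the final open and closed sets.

order=[(3,4) → (3,5)]; open=[(2,3) g=2 f=8, (2,4) g=3 f=8, (2,5) g=4 f=8, (3,1) g=1 f=8, (3,6) g=4 f=6, (4,2) g=1 f=6, (4,3) g=2 f=6, (4,4) g=3 f=6, (4,5) g=4 f=6]; closed=[(3,2), (3,3), (3,4), (3,5)]

step 1: expand (3,4) (f=6, h=4) → closed; open now [(2,3) g=2 f=8, (2,4) g=3 f=8, (3,1) g=1 f=8, (3,5) g=3 f=6, (4,2) g=1 f=6, (4,3) g=2 f=6, (4,4) g=3 f=6]
step 2: expand (3,5) (f=6, h=3) → closed; open now [(2,3) g=2 f=8, (2,4) g=3 f=8, (2,5) g=4 f=8, (3,1) g=1 f=8, (3,6) g=4 f=6, (4,2) g=1 f=6, (4,3) g=2 f=6, (4,4) g=3 f=6, (4,5) g=4 f=6]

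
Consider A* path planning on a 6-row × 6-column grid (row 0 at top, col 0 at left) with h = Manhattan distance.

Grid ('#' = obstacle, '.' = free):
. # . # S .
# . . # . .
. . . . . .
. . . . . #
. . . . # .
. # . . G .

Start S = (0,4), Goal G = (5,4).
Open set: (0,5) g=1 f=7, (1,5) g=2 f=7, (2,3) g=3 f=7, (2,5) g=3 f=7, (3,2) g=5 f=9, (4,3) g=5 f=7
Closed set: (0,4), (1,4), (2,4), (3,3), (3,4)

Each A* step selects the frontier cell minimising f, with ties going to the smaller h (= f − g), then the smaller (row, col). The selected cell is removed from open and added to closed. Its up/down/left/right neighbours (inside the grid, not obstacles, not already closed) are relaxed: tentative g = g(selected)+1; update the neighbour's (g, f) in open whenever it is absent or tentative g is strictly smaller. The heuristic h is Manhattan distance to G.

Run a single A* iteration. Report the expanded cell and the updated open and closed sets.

step 1: expand (4,3) (f=7, h=2) → closed; open now [(0,5) g=1 f=7, (1,5) g=2 f=7, (2,3) g=3 f=7, (2,5) g=3 f=7, (3,2) g=5 f=9, (4,2) g=6 f=9, (5,3) g=6 f=7]

expanded=(4,3); open=[(0,5) g=1 f=7, (1,5) g=2 f=7, (2,3) g=3 f=7, (2,5) g=3 f=7, (3,2) g=5 f=9, (4,2) g=6 f=9, (5,3) g=6 f=7]; closed=[(0,4), (1,4), (2,4), (3,3), (3,4), (4,3)]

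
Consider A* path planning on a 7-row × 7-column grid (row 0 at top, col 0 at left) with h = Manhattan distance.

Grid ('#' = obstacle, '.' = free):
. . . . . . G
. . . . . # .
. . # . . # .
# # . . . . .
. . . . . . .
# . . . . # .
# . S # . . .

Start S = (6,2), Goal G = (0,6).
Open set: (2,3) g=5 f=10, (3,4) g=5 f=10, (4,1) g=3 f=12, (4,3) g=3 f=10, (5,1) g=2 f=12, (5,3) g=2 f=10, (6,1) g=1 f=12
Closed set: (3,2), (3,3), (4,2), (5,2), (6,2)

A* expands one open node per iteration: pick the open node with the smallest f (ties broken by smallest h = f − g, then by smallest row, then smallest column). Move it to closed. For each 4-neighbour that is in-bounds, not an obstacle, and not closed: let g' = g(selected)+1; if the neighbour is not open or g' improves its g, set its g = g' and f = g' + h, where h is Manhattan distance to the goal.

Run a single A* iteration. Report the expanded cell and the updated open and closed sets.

step 1: expand (2,3) (f=10, h=5) → closed; open now [(1,3) g=6 f=10, (2,4) g=6 f=10, (3,4) g=5 f=10, (4,1) g=3 f=12, (4,3) g=3 f=10, (5,1) g=2 f=12, (5,3) g=2 f=10, (6,1) g=1 f=12]

expanded=(2,3); open=[(1,3) g=6 f=10, (2,4) g=6 f=10, (3,4) g=5 f=10, (4,1) g=3 f=12, (4,3) g=3 f=10, (5,1) g=2 f=12, (5,3) g=2 f=10, (6,1) g=1 f=12]; closed=[(2,3), (3,2), (3,3), (4,2), (5,2), (6,2)]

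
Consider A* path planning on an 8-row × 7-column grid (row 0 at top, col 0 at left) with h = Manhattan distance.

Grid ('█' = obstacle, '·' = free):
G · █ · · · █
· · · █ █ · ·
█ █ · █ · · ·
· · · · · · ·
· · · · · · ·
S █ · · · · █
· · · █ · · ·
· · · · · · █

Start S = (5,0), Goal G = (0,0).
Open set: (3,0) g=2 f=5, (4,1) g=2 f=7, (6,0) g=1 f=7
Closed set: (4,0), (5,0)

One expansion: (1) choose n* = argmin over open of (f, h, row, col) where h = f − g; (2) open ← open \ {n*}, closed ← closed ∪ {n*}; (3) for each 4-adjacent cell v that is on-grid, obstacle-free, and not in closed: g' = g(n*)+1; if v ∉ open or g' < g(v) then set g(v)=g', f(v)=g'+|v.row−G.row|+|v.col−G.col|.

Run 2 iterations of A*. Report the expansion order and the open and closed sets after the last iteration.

step 1: expand (3,0) (f=5, h=3) → closed; open now [(3,1) g=3 f=7, (4,1) g=2 f=7, (6,0) g=1 f=7]
step 2: expand (3,1) (f=7, h=4) → closed; open now [(3,2) g=4 f=9, (4,1) g=2 f=7, (6,0) g=1 f=7]

order=[(3,0) → (3,1)]; open=[(3,2) g=4 f=9, (4,1) g=2 f=7, (6,0) g=1 f=7]; closed=[(3,0), (3,1), (4,0), (5,0)]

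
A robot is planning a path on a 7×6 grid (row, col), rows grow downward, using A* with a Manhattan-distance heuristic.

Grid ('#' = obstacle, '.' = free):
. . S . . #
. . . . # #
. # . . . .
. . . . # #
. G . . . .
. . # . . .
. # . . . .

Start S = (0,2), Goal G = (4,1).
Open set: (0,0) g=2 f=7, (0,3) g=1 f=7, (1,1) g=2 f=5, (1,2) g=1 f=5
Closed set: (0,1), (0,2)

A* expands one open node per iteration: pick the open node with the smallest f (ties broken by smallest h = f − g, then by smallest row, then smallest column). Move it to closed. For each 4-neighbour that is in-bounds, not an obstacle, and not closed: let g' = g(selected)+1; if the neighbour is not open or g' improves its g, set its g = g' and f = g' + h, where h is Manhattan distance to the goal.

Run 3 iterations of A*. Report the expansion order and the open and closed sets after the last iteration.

step 1: expand (1,1) (f=5, h=3) → closed; open now [(0,0) g=2 f=7, (0,3) g=1 f=7, (1,0) g=3 f=7, (1,2) g=1 f=5]
step 2: expand (1,2) (f=5, h=4) → closed; open now [(0,0) g=2 f=7, (0,3) g=1 f=7, (1,0) g=3 f=7, (1,3) g=2 f=7, (2,2) g=2 f=5]
step 3: expand (2,2) (f=5, h=3) → closed; open now [(0,0) g=2 f=7, (0,3) g=1 f=7, (1,0) g=3 f=7, (1,3) g=2 f=7, (2,3) g=3 f=7, (3,2) g=3 f=5]

order=[(1,1) → (1,2) → (2,2)]; open=[(0,0) g=2 f=7, (0,3) g=1 f=7, (1,0) g=3 f=7, (1,3) g=2 f=7, (2,3) g=3 f=7, (3,2) g=3 f=5]; closed=[(0,1), (0,2), (1,1), (1,2), (2,2)]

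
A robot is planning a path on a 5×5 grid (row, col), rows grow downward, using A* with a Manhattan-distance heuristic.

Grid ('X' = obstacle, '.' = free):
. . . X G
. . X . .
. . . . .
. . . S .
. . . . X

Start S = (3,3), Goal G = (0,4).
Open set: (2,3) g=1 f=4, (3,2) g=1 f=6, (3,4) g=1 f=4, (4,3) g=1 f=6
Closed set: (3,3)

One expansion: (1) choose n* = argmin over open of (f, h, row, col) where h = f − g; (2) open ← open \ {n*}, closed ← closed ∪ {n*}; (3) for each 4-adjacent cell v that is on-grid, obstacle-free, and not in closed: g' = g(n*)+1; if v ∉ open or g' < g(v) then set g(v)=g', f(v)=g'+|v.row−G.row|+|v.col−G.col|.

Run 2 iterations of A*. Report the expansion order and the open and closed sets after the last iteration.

order=[(2,3) → (1,3)]; open=[(1,4) g=3 f=4, (2,2) g=2 f=6, (2,4) g=2 f=4, (3,2) g=1 f=6, (3,4) g=1 f=4, (4,3) g=1 f=6]; closed=[(1,3), (2,3), (3,3)]

step 1: expand (2,3) (f=4, h=3) → closed; open now [(1,3) g=2 f=4, (2,2) g=2 f=6, (2,4) g=2 f=4, (3,2) g=1 f=6, (3,4) g=1 f=4, (4,3) g=1 f=6]
step 2: expand (1,3) (f=4, h=2) → closed; open now [(1,4) g=3 f=4, (2,2) g=2 f=6, (2,4) g=2 f=4, (3,2) g=1 f=6, (3,4) g=1 f=4, (4,3) g=1 f=6]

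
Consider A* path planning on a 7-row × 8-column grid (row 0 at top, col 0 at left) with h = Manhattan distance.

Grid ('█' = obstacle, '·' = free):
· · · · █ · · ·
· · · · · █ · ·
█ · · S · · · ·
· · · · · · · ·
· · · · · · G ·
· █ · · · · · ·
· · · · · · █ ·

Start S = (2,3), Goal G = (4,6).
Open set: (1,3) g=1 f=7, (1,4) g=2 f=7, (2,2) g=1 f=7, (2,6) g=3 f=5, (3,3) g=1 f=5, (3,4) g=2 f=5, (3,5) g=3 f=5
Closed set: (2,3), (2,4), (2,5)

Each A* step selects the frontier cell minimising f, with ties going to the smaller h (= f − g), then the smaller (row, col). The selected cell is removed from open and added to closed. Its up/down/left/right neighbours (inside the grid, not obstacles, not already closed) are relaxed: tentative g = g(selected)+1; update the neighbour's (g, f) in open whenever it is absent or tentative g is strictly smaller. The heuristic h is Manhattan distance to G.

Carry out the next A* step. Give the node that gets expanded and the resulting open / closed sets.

step 1: expand (2,6) (f=5, h=2) → closed; open now [(1,3) g=1 f=7, (1,4) g=2 f=7, (1,6) g=4 f=7, (2,2) g=1 f=7, (2,7) g=4 f=7, (3,3) g=1 f=5, (3,4) g=2 f=5, (3,5) g=3 f=5, (3,6) g=4 f=5]

expanded=(2,6); open=[(1,3) g=1 f=7, (1,4) g=2 f=7, (1,6) g=4 f=7, (2,2) g=1 f=7, (2,7) g=4 f=7, (3,3) g=1 f=5, (3,4) g=2 f=5, (3,5) g=3 f=5, (3,6) g=4 f=5]; closed=[(2,3), (2,4), (2,5), (2,6)]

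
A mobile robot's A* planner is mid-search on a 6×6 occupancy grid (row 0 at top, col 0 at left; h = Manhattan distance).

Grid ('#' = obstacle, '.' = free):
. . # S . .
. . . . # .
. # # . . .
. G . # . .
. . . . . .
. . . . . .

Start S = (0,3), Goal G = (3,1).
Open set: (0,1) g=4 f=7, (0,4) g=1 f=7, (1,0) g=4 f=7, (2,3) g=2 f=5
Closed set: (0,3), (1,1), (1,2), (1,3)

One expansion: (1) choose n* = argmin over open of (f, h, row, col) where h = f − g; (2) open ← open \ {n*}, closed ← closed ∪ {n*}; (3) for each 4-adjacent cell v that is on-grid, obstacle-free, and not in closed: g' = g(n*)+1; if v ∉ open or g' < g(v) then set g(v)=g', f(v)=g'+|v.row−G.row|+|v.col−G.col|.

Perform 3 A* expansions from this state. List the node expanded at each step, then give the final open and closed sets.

order=[(2,3) → (0,1) → (1,0)]; open=[(0,0) g=5 f=9, (0,4) g=1 f=7, (2,0) g=5 f=7, (2,4) g=3 f=7]; closed=[(0,1), (0,3), (1,0), (1,1), (1,2), (1,3), (2,3)]

step 1: expand (2,3) (f=5, h=3) → closed; open now [(0,1) g=4 f=7, (0,4) g=1 f=7, (1,0) g=4 f=7, (2,4) g=3 f=7]
step 2: expand (0,1) (f=7, h=3) → closed; open now [(0,0) g=5 f=9, (0,4) g=1 f=7, (1,0) g=4 f=7, (2,4) g=3 f=7]
step 3: expand (1,0) (f=7, h=3) → closed; open now [(0,0) g=5 f=9, (0,4) g=1 f=7, (2,0) g=5 f=7, (2,4) g=3 f=7]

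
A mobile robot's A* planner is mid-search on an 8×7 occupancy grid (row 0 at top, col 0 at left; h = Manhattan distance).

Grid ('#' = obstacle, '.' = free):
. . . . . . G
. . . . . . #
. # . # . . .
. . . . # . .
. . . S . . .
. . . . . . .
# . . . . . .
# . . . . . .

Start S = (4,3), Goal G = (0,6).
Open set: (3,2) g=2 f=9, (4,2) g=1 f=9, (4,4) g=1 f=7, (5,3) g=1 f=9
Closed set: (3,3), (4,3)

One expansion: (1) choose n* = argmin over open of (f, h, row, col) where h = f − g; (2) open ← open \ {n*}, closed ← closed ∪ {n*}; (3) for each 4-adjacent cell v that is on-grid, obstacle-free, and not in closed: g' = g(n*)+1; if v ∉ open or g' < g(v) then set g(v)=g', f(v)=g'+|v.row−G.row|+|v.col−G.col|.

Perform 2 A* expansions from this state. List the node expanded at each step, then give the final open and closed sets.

order=[(4,4) → (4,5)]; open=[(3,2) g=2 f=9, (3,5) g=3 f=7, (4,2) g=1 f=9, (4,6) g=3 f=7, (5,3) g=1 f=9, (5,4) g=2 f=9, (5,5) g=3 f=9]; closed=[(3,3), (4,3), (4,4), (4,5)]

step 1: expand (4,4) (f=7, h=6) → closed; open now [(3,2) g=2 f=9, (4,2) g=1 f=9, (4,5) g=2 f=7, (5,3) g=1 f=9, (5,4) g=2 f=9]
step 2: expand (4,5) (f=7, h=5) → closed; open now [(3,2) g=2 f=9, (3,5) g=3 f=7, (4,2) g=1 f=9, (4,6) g=3 f=7, (5,3) g=1 f=9, (5,4) g=2 f=9, (5,5) g=3 f=9]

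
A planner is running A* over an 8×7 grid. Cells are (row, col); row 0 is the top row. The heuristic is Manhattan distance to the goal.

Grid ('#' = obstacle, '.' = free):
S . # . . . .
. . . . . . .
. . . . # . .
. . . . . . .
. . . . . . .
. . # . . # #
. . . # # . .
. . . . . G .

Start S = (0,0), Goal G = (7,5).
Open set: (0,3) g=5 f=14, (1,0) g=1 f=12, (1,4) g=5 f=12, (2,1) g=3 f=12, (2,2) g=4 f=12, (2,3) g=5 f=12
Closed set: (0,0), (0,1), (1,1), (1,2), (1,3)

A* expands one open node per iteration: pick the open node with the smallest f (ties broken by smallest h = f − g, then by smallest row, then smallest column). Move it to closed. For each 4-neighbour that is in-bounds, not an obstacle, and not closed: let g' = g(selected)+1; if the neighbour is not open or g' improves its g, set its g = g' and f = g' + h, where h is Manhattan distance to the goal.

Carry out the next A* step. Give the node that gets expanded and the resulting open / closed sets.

step 1: expand (1,4) (f=12, h=7) → closed; open now [(0,3) g=5 f=14, (0,4) g=6 f=14, (1,0) g=1 f=12, (1,5) g=6 f=12, (2,1) g=3 f=12, (2,2) g=4 f=12, (2,3) g=5 f=12]

expanded=(1,4); open=[(0,3) g=5 f=14, (0,4) g=6 f=14, (1,0) g=1 f=12, (1,5) g=6 f=12, (2,1) g=3 f=12, (2,2) g=4 f=12, (2,3) g=5 f=12]; closed=[(0,0), (0,1), (1,1), (1,2), (1,3), (1,4)]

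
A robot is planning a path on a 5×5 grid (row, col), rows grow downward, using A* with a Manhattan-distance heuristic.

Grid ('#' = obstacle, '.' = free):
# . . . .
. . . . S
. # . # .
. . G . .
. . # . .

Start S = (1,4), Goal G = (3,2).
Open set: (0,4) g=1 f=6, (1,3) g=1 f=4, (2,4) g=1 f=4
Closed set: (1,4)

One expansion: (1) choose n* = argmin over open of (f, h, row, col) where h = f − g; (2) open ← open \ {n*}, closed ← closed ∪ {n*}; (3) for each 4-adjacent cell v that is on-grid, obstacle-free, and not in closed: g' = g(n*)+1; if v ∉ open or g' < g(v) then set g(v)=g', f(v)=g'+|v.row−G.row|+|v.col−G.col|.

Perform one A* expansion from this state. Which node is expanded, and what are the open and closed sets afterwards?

step 1: expand (1,3) (f=4, h=3) → closed; open now [(0,3) g=2 f=6, (0,4) g=1 f=6, (1,2) g=2 f=4, (2,4) g=1 f=4]

expanded=(1,3); open=[(0,3) g=2 f=6, (0,4) g=1 f=6, (1,2) g=2 f=4, (2,4) g=1 f=4]; closed=[(1,3), (1,4)]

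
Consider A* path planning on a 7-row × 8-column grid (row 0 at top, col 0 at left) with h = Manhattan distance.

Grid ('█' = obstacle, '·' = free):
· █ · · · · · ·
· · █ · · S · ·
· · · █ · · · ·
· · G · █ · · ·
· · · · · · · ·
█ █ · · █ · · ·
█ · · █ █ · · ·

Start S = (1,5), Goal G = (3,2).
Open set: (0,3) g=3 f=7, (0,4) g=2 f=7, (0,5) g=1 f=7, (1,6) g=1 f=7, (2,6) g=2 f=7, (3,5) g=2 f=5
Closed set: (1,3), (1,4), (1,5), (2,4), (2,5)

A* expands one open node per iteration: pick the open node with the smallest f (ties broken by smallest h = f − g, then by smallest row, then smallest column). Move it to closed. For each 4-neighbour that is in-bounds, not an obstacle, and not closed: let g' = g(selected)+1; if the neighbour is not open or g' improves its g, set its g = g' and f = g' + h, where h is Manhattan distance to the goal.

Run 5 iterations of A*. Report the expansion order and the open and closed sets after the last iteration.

order=[(3,5) → (0,3) → (0,2) → (3,6) → (4,5)]; open=[(0,4) g=2 f=7, (0,5) g=1 f=7, (1,6) g=1 f=7, (2,6) g=2 f=7, (3,7) g=4 f=9, (4,4) g=4 f=7, (4,6) g=4 f=9, (5,5) g=4 f=9]; closed=[(0,2), (0,3), (1,3), (1,4), (1,5), (2,4), (2,5), (3,5), (3,6), (4,5)]

step 1: expand (3,5) (f=5, h=3) → closed; open now [(0,3) g=3 f=7, (0,4) g=2 f=7, (0,5) g=1 f=7, (1,6) g=1 f=7, (2,6) g=2 f=7, (3,6) g=3 f=7, (4,5) g=3 f=7]
step 2: expand (0,3) (f=7, h=4) → closed; open now [(0,2) g=4 f=7, (0,4) g=2 f=7, (0,5) g=1 f=7, (1,6) g=1 f=7, (2,6) g=2 f=7, (3,6) g=3 f=7, (4,5) g=3 f=7]
step 3: expand (0,2) (f=7, h=3) → closed; open now [(0,4) g=2 f=7, (0,5) g=1 f=7, (1,6) g=1 f=7, (2,6) g=2 f=7, (3,6) g=3 f=7, (4,5) g=3 f=7]
step 4: expand (3,6) (f=7, h=4) → closed; open now [(0,4) g=2 f=7, (0,5) g=1 f=7, (1,6) g=1 f=7, (2,6) g=2 f=7, (3,7) g=4 f=9, (4,5) g=3 f=7, (4,6) g=4 f=9]
step 5: expand (4,5) (f=7, h=4) → closed; open now [(0,4) g=2 f=7, (0,5) g=1 f=7, (1,6) g=1 f=7, (2,6) g=2 f=7, (3,7) g=4 f=9, (4,4) g=4 f=7, (4,6) g=4 f=9, (5,5) g=4 f=9]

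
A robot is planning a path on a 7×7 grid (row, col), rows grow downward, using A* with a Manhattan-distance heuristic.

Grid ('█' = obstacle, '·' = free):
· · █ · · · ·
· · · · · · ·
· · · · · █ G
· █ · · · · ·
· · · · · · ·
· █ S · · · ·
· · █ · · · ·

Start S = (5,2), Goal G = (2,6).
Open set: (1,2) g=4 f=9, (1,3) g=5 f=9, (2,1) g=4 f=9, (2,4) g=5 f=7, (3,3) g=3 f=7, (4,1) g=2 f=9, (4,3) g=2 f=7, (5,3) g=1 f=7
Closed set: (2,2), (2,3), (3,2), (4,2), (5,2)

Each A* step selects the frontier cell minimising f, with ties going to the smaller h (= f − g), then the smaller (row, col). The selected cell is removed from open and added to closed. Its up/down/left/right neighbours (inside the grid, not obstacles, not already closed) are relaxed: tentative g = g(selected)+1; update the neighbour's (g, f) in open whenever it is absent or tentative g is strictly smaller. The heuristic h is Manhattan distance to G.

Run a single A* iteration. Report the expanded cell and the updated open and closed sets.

expanded=(2,4); open=[(1,2) g=4 f=9, (1,3) g=5 f=9, (1,4) g=6 f=9, (2,1) g=4 f=9, (3,3) g=3 f=7, (3,4) g=6 f=9, (4,1) g=2 f=9, (4,3) g=2 f=7, (5,3) g=1 f=7]; closed=[(2,2), (2,3), (2,4), (3,2), (4,2), (5,2)]

step 1: expand (2,4) (f=7, h=2) → closed; open now [(1,2) g=4 f=9, (1,3) g=5 f=9, (1,4) g=6 f=9, (2,1) g=4 f=9, (3,3) g=3 f=7, (3,4) g=6 f=9, (4,1) g=2 f=9, (4,3) g=2 f=7, (5,3) g=1 f=7]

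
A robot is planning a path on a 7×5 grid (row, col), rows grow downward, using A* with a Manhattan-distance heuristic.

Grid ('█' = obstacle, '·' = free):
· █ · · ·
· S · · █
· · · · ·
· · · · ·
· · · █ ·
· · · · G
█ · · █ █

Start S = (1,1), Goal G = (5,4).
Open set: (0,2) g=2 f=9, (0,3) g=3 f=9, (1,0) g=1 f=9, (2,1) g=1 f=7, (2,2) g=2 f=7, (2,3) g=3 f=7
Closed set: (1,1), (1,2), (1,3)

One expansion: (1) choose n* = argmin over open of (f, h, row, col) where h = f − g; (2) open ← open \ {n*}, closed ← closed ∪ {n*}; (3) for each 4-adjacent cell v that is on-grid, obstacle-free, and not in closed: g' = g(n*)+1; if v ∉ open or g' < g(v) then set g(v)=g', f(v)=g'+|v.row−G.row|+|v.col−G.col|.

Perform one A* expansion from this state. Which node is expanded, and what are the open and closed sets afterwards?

step 1: expand (2,3) (f=7, h=4) → closed; open now [(0,2) g=2 f=9, (0,3) g=3 f=9, (1,0) g=1 f=9, (2,1) g=1 f=7, (2,2) g=2 f=7, (2,4) g=4 f=7, (3,3) g=4 f=7]

expanded=(2,3); open=[(0,2) g=2 f=9, (0,3) g=3 f=9, (1,0) g=1 f=9, (2,1) g=1 f=7, (2,2) g=2 f=7, (2,4) g=4 f=7, (3,3) g=4 f=7]; closed=[(1,1), (1,2), (1,3), (2,3)]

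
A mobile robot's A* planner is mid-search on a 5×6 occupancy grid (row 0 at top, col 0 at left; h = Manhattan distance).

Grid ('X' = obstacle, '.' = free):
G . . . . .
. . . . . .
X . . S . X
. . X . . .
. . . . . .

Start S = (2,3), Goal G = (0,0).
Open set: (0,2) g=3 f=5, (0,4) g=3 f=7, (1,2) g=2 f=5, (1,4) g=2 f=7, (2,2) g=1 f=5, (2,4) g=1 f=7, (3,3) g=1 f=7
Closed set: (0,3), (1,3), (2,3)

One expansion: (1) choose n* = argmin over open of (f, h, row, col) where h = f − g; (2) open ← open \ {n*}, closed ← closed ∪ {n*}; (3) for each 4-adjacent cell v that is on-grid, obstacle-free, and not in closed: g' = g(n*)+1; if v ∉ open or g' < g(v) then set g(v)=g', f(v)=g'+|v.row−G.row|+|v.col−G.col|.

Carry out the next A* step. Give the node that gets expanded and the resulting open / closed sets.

expanded=(0,2); open=[(0,1) g=4 f=5, (0,4) g=3 f=7, (1,2) g=2 f=5, (1,4) g=2 f=7, (2,2) g=1 f=5, (2,4) g=1 f=7, (3,3) g=1 f=7]; closed=[(0,2), (0,3), (1,3), (2,3)]

step 1: expand (0,2) (f=5, h=2) → closed; open now [(0,1) g=4 f=5, (0,4) g=3 f=7, (1,2) g=2 f=5, (1,4) g=2 f=7, (2,2) g=1 f=5, (2,4) g=1 f=7, (3,3) g=1 f=7]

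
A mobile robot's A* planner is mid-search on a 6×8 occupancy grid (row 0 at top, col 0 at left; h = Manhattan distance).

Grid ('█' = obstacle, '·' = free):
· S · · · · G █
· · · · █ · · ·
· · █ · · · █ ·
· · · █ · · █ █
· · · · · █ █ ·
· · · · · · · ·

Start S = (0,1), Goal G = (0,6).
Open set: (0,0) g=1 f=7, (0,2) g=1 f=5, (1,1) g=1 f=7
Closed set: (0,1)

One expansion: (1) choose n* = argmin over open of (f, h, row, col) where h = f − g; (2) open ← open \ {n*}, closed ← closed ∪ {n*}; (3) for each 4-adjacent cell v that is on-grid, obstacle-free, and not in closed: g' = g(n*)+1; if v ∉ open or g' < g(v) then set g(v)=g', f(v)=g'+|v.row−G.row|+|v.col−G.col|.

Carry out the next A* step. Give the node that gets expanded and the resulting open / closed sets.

expanded=(0,2); open=[(0,0) g=1 f=7, (0,3) g=2 f=5, (1,1) g=1 f=7, (1,2) g=2 f=7]; closed=[(0,1), (0,2)]

step 1: expand (0,2) (f=5, h=4) → closed; open now [(0,0) g=1 f=7, (0,3) g=2 f=5, (1,1) g=1 f=7, (1,2) g=2 f=7]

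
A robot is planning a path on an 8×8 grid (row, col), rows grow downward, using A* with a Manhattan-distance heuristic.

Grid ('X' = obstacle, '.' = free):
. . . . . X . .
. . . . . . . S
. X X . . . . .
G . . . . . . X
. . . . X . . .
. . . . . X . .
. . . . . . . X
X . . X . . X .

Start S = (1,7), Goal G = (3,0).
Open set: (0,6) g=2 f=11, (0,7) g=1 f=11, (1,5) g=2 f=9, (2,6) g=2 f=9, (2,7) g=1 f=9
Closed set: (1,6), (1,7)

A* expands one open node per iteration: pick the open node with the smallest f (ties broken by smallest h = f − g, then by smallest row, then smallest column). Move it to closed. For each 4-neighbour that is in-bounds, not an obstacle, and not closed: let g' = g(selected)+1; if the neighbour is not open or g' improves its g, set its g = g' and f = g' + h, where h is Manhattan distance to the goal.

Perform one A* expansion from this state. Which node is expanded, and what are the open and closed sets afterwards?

expanded=(1,5); open=[(0,6) g=2 f=11, (0,7) g=1 f=11, (1,4) g=3 f=9, (2,5) g=3 f=9, (2,6) g=2 f=9, (2,7) g=1 f=9]; closed=[(1,5), (1,6), (1,7)]

step 1: expand (1,5) (f=9, h=7) → closed; open now [(0,6) g=2 f=11, (0,7) g=1 f=11, (1,4) g=3 f=9, (2,5) g=3 f=9, (2,6) g=2 f=9, (2,7) g=1 f=9]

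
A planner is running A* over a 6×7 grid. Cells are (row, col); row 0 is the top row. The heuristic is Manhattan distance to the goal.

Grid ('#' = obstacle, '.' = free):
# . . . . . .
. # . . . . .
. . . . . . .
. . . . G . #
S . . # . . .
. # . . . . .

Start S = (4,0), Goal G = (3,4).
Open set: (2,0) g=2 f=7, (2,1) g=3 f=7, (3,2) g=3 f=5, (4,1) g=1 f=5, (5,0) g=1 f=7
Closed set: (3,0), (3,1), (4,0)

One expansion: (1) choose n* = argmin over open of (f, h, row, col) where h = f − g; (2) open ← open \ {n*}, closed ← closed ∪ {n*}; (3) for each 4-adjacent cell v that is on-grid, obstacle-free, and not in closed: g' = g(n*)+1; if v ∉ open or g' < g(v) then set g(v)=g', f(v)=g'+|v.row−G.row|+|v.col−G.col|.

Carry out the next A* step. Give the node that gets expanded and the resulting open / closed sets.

expanded=(3,2); open=[(2,0) g=2 f=7, (2,1) g=3 f=7, (2,2) g=4 f=7, (3,3) g=4 f=5, (4,1) g=1 f=5, (4,2) g=4 f=7, (5,0) g=1 f=7]; closed=[(3,0), (3,1), (3,2), (4,0)]

step 1: expand (3,2) (f=5, h=2) → closed; open now [(2,0) g=2 f=7, (2,1) g=3 f=7, (2,2) g=4 f=7, (3,3) g=4 f=5, (4,1) g=1 f=5, (4,2) g=4 f=7, (5,0) g=1 f=7]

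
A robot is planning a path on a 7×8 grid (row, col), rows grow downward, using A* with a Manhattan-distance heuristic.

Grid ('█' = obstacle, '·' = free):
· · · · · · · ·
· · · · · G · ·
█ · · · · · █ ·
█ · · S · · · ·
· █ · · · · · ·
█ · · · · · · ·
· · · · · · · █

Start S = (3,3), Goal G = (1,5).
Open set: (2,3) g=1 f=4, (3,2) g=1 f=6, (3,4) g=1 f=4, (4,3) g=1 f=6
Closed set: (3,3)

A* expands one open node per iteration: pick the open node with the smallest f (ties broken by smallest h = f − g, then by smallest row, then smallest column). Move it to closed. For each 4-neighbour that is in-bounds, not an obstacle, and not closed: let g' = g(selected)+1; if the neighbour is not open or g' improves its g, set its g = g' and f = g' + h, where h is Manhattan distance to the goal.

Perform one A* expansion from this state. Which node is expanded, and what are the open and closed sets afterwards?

expanded=(2,3); open=[(1,3) g=2 f=4, (2,2) g=2 f=6, (2,4) g=2 f=4, (3,2) g=1 f=6, (3,4) g=1 f=4, (4,3) g=1 f=6]; closed=[(2,3), (3,3)]

step 1: expand (2,3) (f=4, h=3) → closed; open now [(1,3) g=2 f=4, (2,2) g=2 f=6, (2,4) g=2 f=4, (3,2) g=1 f=6, (3,4) g=1 f=4, (4,3) g=1 f=6]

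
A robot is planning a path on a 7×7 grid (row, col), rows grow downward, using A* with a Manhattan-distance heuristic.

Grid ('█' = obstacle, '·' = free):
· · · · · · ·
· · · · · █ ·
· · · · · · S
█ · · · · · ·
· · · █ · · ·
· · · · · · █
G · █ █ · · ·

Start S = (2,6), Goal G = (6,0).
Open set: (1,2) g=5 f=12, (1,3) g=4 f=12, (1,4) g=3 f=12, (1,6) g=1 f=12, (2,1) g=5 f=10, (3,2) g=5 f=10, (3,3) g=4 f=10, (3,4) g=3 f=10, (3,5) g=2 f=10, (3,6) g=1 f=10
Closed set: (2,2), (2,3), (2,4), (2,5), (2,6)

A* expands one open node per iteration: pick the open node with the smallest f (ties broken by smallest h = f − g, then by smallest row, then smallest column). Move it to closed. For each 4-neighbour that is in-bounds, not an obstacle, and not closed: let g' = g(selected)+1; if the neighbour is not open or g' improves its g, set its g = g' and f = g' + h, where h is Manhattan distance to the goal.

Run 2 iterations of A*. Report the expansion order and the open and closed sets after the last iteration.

step 1: expand (2,1) (f=10, h=5) → closed; open now [(1,1) g=6 f=12, (1,2) g=5 f=12, (1,3) g=4 f=12, (1,4) g=3 f=12, (1,6) g=1 f=12, (2,0) g=6 f=10, (3,1) g=6 f=10, (3,2) g=5 f=10, (3,3) g=4 f=10, (3,4) g=3 f=10, (3,5) g=2 f=10, (3,6) g=1 f=10]
step 2: expand (2,0) (f=10, h=4) → closed; open now [(1,0) g=7 f=12, (1,1) g=6 f=12, (1,2) g=5 f=12, (1,3) g=4 f=12, (1,4) g=3 f=12, (1,6) g=1 f=12, (3,1) g=6 f=10, (3,2) g=5 f=10, (3,3) g=4 f=10, (3,4) g=3 f=10, (3,5) g=2 f=10, (3,6) g=1 f=10]

order=[(2,1) → (2,0)]; open=[(1,0) g=7 f=12, (1,1) g=6 f=12, (1,2) g=5 f=12, (1,3) g=4 f=12, (1,4) g=3 f=12, (1,6) g=1 f=12, (3,1) g=6 f=10, (3,2) g=5 f=10, (3,3) g=4 f=10, (3,4) g=3 f=10, (3,5) g=2 f=10, (3,6) g=1 f=10]; closed=[(2,0), (2,1), (2,2), (2,3), (2,4), (2,5), (2,6)]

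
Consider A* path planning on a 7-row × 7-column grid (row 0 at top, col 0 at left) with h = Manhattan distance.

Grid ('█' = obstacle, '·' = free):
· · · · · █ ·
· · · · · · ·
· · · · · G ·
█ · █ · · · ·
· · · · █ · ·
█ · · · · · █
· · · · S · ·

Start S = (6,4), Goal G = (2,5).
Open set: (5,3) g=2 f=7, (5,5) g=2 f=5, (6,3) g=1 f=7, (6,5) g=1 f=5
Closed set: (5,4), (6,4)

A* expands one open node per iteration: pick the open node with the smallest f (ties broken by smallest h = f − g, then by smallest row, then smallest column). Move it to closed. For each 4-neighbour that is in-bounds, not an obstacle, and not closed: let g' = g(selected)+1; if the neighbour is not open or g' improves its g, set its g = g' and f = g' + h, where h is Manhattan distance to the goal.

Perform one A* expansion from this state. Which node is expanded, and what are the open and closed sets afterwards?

step 1: expand (5,5) (f=5, h=3) → closed; open now [(4,5) g=3 f=5, (5,3) g=2 f=7, (6,3) g=1 f=7, (6,5) g=1 f=5]

expanded=(5,5); open=[(4,5) g=3 f=5, (5,3) g=2 f=7, (6,3) g=1 f=7, (6,5) g=1 f=5]; closed=[(5,4), (5,5), (6,4)]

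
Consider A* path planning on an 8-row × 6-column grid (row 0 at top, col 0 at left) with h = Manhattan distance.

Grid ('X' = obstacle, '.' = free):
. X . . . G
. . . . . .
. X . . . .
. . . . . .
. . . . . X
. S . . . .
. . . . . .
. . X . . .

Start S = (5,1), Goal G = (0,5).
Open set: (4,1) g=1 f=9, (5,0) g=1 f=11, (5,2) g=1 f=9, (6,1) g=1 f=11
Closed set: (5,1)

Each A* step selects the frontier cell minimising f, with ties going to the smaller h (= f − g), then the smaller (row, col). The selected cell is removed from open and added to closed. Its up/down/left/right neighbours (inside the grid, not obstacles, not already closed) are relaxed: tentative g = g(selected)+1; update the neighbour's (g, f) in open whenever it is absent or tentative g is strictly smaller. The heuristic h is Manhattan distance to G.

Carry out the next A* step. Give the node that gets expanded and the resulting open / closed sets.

step 1: expand (4,1) (f=9, h=8) → closed; open now [(3,1) g=2 f=9, (4,0) g=2 f=11, (4,2) g=2 f=9, (5,0) g=1 f=11, (5,2) g=1 f=9, (6,1) g=1 f=11]

expanded=(4,1); open=[(3,1) g=2 f=9, (4,0) g=2 f=11, (4,2) g=2 f=9, (5,0) g=1 f=11, (5,2) g=1 f=9, (6,1) g=1 f=11]; closed=[(4,1), (5,1)]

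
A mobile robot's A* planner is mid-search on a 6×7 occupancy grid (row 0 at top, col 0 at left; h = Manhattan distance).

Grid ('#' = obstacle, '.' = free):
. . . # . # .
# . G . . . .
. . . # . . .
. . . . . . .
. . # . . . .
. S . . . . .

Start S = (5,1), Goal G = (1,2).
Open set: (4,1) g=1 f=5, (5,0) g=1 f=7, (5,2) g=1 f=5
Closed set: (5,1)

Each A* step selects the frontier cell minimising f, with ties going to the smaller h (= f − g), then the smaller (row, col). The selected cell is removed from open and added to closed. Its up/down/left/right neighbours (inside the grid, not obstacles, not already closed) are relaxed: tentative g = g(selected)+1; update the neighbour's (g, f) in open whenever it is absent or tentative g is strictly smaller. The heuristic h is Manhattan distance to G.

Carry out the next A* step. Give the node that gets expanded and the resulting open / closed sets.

expanded=(4,1); open=[(3,1) g=2 f=5, (4,0) g=2 f=7, (5,0) g=1 f=7, (5,2) g=1 f=5]; closed=[(4,1), (5,1)]

step 1: expand (4,1) (f=5, h=4) → closed; open now [(3,1) g=2 f=5, (4,0) g=2 f=7, (5,0) g=1 f=7, (5,2) g=1 f=5]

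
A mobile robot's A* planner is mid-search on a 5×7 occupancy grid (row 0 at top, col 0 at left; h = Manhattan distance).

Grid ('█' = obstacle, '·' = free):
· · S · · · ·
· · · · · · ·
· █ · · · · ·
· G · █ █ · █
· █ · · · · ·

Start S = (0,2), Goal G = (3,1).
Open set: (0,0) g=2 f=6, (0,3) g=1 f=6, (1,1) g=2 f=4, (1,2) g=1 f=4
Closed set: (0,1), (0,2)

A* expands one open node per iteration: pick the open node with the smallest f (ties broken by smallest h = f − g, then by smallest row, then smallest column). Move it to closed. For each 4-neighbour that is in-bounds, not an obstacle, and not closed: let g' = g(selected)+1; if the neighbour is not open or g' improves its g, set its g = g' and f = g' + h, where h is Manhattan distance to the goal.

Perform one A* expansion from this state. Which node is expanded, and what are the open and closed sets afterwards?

step 1: expand (1,1) (f=4, h=2) → closed; open now [(0,0) g=2 f=6, (0,3) g=1 f=6, (1,0) g=3 f=6, (1,2) g=1 f=4]

expanded=(1,1); open=[(0,0) g=2 f=6, (0,3) g=1 f=6, (1,0) g=3 f=6, (1,2) g=1 f=4]; closed=[(0,1), (0,2), (1,1)]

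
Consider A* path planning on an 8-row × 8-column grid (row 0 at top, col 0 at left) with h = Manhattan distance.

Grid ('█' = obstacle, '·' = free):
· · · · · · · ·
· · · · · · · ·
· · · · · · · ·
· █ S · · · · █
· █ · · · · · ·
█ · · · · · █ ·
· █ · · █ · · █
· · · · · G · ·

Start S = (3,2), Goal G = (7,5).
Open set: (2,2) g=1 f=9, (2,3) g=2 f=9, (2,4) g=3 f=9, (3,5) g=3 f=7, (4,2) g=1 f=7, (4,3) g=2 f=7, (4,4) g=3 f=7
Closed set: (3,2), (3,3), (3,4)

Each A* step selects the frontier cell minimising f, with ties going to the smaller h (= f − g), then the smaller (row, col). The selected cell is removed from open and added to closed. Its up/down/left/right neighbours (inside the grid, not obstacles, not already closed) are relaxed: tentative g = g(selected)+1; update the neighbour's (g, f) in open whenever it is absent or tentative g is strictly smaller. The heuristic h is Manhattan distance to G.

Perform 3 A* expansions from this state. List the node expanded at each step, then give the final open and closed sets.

order=[(3,5) → (4,5) → (5,5)]; open=[(2,2) g=1 f=9, (2,3) g=2 f=9, (2,4) g=3 f=9, (2,5) g=4 f=9, (3,6) g=4 f=9, (4,2) g=1 f=7, (4,3) g=2 f=7, (4,4) g=3 f=7, (4,6) g=5 f=9, (5,4) g=6 f=9, (6,5) g=6 f=7]; closed=[(3,2), (3,3), (3,4), (3,5), (4,5), (5,5)]

step 1: expand (3,5) (f=7, h=4) → closed; open now [(2,2) g=1 f=9, (2,3) g=2 f=9, (2,4) g=3 f=9, (2,5) g=4 f=9, (3,6) g=4 f=9, (4,2) g=1 f=7, (4,3) g=2 f=7, (4,4) g=3 f=7, (4,5) g=4 f=7]
step 2: expand (4,5) (f=7, h=3) → closed; open now [(2,2) g=1 f=9, (2,3) g=2 f=9, (2,4) g=3 f=9, (2,5) g=4 f=9, (3,6) g=4 f=9, (4,2) g=1 f=7, (4,3) g=2 f=7, (4,4) g=3 f=7, (4,6) g=5 f=9, (5,5) g=5 f=7]
step 3: expand (5,5) (f=7, h=2) → closed; open now [(2,2) g=1 f=9, (2,3) g=2 f=9, (2,4) g=3 f=9, (2,5) g=4 f=9, (3,6) g=4 f=9, (4,2) g=1 f=7, (4,3) g=2 f=7, (4,4) g=3 f=7, (4,6) g=5 f=9, (5,4) g=6 f=9, (6,5) g=6 f=7]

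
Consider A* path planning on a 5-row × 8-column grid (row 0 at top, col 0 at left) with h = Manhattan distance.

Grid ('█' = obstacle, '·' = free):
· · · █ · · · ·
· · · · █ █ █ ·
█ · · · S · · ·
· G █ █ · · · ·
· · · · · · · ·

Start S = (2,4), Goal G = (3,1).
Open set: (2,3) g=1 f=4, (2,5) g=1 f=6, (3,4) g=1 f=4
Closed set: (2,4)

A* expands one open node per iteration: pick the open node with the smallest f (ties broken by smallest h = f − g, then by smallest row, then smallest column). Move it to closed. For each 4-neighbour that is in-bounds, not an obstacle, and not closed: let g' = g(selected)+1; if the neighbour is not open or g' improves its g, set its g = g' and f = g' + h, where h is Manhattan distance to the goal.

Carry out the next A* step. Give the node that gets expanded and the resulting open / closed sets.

expanded=(2,3); open=[(1,3) g=2 f=6, (2,2) g=2 f=4, (2,5) g=1 f=6, (3,4) g=1 f=4]; closed=[(2,3), (2,4)]

step 1: expand (2,3) (f=4, h=3) → closed; open now [(1,3) g=2 f=6, (2,2) g=2 f=4, (2,5) g=1 f=6, (3,4) g=1 f=4]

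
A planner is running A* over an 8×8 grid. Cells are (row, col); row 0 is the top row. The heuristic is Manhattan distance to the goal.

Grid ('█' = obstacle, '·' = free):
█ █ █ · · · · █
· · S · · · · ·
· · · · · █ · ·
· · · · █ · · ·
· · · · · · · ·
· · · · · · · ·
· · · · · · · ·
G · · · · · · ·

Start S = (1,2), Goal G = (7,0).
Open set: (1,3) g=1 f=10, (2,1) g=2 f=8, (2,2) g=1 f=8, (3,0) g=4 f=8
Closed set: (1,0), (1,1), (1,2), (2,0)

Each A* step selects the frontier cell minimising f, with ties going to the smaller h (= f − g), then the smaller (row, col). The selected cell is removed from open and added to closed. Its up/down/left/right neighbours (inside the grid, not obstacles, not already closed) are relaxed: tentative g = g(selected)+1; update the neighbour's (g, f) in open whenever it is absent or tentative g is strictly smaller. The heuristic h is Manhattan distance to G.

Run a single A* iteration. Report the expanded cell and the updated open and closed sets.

step 1: expand (3,0) (f=8, h=4) → closed; open now [(1,3) g=1 f=10, (2,1) g=2 f=8, (2,2) g=1 f=8, (3,1) g=5 f=10, (4,0) g=5 f=8]

expanded=(3,0); open=[(1,3) g=1 f=10, (2,1) g=2 f=8, (2,2) g=1 f=8, (3,1) g=5 f=10, (4,0) g=5 f=8]; closed=[(1,0), (1,1), (1,2), (2,0), (3,0)]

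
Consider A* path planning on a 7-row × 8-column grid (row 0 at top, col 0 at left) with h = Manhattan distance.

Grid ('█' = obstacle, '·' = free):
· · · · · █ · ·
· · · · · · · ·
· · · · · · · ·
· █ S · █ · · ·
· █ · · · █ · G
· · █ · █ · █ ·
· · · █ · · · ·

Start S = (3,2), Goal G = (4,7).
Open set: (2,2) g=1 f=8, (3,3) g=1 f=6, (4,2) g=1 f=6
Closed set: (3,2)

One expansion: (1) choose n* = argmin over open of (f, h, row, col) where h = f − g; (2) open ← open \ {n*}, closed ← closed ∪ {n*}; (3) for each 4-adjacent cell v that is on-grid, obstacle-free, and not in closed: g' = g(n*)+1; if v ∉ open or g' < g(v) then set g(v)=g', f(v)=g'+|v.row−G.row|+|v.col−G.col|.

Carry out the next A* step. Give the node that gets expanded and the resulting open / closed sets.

step 1: expand (3,3) (f=6, h=5) → closed; open now [(2,2) g=1 f=8, (2,3) g=2 f=8, (4,2) g=1 f=6, (4,3) g=2 f=6]

expanded=(3,3); open=[(2,2) g=1 f=8, (2,3) g=2 f=8, (4,2) g=1 f=6, (4,3) g=2 f=6]; closed=[(3,2), (3,3)]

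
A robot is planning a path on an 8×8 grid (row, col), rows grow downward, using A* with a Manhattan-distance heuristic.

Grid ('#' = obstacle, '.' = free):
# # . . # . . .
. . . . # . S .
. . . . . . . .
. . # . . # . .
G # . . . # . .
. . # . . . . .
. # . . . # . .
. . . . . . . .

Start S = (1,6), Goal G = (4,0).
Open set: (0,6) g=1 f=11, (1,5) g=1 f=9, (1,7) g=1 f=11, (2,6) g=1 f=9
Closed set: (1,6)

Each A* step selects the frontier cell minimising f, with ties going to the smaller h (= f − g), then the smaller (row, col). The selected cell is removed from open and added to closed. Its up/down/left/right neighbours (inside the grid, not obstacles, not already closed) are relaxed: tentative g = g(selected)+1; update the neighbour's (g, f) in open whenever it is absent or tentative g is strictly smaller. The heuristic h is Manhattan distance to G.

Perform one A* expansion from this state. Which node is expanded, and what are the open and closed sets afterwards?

step 1: expand (1,5) (f=9, h=8) → closed; open now [(0,5) g=2 f=11, (0,6) g=1 f=11, (1,7) g=1 f=11, (2,5) g=2 f=9, (2,6) g=1 f=9]

expanded=(1,5); open=[(0,5) g=2 f=11, (0,6) g=1 f=11, (1,7) g=1 f=11, (2,5) g=2 f=9, (2,6) g=1 f=9]; closed=[(1,5), (1,6)]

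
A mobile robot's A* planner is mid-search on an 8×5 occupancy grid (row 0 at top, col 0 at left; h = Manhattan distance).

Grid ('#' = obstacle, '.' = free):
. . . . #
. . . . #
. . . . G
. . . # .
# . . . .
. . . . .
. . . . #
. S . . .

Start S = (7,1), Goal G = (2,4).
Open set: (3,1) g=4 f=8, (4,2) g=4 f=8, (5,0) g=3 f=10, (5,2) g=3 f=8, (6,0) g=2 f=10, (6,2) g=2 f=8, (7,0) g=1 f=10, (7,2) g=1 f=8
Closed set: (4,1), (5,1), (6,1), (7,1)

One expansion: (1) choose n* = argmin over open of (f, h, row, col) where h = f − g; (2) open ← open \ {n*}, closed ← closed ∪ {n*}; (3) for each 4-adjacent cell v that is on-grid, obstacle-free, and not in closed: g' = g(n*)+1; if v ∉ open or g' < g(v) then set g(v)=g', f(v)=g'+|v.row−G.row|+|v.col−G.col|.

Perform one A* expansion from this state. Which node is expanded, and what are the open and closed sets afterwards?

expanded=(3,1); open=[(2,1) g=5 f=8, (3,0) g=5 f=10, (3,2) g=5 f=8, (4,2) g=4 f=8, (5,0) g=3 f=10, (5,2) g=3 f=8, (6,0) g=2 f=10, (6,2) g=2 f=8, (7,0) g=1 f=10, (7,2) g=1 f=8]; closed=[(3,1), (4,1), (5,1), (6,1), (7,1)]

step 1: expand (3,1) (f=8, h=4) → closed; open now [(2,1) g=5 f=8, (3,0) g=5 f=10, (3,2) g=5 f=8, (4,2) g=4 f=8, (5,0) g=3 f=10, (5,2) g=3 f=8, (6,0) g=2 f=10, (6,2) g=2 f=8, (7,0) g=1 f=10, (7,2) g=1 f=8]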